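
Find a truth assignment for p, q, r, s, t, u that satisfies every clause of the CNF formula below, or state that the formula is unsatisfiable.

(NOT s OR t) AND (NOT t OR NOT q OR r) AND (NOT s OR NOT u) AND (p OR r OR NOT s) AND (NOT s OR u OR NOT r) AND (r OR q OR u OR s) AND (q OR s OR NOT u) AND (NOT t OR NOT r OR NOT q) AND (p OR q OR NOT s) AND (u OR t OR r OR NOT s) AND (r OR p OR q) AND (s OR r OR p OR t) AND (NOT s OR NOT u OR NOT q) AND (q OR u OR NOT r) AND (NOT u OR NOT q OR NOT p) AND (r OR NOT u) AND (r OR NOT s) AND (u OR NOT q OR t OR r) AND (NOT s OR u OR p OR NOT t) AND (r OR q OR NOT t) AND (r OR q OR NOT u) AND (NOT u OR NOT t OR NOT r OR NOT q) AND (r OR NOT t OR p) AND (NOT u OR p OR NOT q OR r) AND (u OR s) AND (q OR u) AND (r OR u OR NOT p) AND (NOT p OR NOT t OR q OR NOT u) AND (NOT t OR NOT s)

p ↦ false, q ↦ true, r ↦ true, s ↦ false, t ↦ false, u ↦ true

Branch on s: set s = false.
(u) alone gives u = true.
(q) alone gives q = true.
(NOT p) alone gives p = false.
(r) alone gives r = true.
(NOT t) alone gives t = false.
All clauses are satisfied.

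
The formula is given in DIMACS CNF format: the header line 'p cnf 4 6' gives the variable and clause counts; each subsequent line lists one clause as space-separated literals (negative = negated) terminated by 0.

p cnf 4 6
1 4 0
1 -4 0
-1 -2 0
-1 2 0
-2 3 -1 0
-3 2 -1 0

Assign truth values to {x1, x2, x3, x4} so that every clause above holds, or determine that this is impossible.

Case x1 = True:
From the singleton clause (¬x2), x2 = False.
Now (x2) is unsatisfied and unit — conflict.
So x1 must be the other value — set x1 = False.
From the singleton clause (x4), x4 = True.
Now (¬x4) is unsatisfied and unit — conflict.
Either choice for x1 ends in contradiction.

UNSATISFIABLE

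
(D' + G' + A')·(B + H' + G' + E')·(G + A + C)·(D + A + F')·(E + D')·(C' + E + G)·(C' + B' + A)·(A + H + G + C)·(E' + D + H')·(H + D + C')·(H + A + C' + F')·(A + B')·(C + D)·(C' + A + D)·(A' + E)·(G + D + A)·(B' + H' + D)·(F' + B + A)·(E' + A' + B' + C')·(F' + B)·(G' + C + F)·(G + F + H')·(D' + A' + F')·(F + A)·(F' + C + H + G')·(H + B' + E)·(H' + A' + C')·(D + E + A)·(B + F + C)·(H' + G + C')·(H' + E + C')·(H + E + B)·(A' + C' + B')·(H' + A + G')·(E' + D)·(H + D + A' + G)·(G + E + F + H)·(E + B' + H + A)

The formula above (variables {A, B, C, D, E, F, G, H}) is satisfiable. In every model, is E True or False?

Suppose E = 0.
Unit clause (D') forces D = 0.
Unit clause (C) forces C = 1.
Unit clause (G) forces G = 1.
Unit clause (H) forces H = 1.
But (H') is also a unit clause — contradiction.
So every satisfying assignment has E = True.

True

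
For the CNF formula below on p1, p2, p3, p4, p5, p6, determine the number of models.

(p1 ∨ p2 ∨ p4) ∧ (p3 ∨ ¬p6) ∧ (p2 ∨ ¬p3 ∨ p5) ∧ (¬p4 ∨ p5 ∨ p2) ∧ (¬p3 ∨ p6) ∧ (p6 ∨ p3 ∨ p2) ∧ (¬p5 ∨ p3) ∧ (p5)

There are 2^6 = 64 truth assignments over (p1, p2, p3, p4, p5, p6).
Split on p4. With p4 = True, the clauses containing p4 are satisfied and ¬p4 drops from the rest; 4 of the 2^5 = 32 assignments to the other variables satisfy what remains.
With p4 = False, by the same count on the reduced clause set, 3 assignments work.
Total: 4 + 3 = 7.

7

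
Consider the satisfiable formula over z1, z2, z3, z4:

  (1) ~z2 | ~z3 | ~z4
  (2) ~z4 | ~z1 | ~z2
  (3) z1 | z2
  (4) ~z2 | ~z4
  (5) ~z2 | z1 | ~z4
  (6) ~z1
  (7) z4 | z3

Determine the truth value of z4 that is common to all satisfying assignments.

Suppose z4 = 1.
Unit clause (~z2) forces z2 = 0.
Unit clause (z1) forces z1 = 1.
Now (~z1) is unsatisfied and unit — conflict.
So every satisfying assignment has z4 = False.

False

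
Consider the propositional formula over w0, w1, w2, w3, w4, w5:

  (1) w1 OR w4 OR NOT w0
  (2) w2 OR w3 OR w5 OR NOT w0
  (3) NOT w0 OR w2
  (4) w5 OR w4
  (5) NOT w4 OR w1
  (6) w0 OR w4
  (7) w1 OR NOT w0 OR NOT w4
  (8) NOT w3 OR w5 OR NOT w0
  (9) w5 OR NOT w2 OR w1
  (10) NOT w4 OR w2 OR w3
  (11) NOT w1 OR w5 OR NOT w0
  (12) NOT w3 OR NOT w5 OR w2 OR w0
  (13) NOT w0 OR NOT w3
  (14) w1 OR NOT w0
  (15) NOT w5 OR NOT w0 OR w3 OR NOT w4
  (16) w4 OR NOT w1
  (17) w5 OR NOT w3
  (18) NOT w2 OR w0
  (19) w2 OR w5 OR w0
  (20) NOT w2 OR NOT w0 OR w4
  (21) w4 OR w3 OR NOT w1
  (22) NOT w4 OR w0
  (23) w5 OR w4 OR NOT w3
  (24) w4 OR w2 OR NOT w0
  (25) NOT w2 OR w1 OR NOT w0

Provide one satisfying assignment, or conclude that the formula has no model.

Branch on w0: set w0 = false.
Unit clause (w4) forces w4 = true.
That conflicts with the unit clause (NOT w4).
Undo w0 and try w0 = true.
Unit clause (w2) forces w2 = true.
Unit clause (NOT w3) forces w3 = false.
Unit clause (w1) forces w1 = true.
Unit clause (w5) forces w5 = true.
Unit clause (NOT w4) forces w4 = false.
That conflicts with the unit clause (w4).
Either choice for w0 ends in contradiction.

UNSATISFIABLE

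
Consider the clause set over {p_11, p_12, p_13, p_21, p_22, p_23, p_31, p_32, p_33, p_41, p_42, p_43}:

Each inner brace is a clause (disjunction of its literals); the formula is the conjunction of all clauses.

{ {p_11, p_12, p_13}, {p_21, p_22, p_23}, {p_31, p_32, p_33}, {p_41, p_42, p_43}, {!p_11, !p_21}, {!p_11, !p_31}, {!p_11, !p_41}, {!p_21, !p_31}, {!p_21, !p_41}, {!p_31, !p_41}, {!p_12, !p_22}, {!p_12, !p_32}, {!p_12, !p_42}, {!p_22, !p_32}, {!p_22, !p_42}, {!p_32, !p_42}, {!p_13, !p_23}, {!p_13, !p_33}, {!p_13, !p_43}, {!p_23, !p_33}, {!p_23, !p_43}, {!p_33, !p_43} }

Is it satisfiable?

Try p_11 = false.
Try p_12 = true.
From the singleton clause (!p_22), p_22 = false.
From the singleton clause (!p_32), p_32 = false.
From the singleton clause (!p_42), p_42 = false.
Try p_21 = true.
From the singleton clause (!p_31), p_31 = false.
From the singleton clause (p_33), p_33 = true.
From the singleton clause (!p_41), p_41 = false.
From the singleton clause (p_43), p_43 = true.
Now (!p_43) is unsatisfied and unit — conflict.
So p_21 must be the other value — set p_21 = false.
From the singleton clause (p_23), p_23 = true.
From the singleton clause (!p_13), p_13 = false.
From the singleton clause (!p_33), p_33 = false.
From the singleton clause (p_31), p_31 = true.
From the singleton clause (!p_41), p_41 = false.
From the singleton clause (p_43), p_43 = true.
Now (!p_43) is unsatisfied and unit — conflict.
Both values of p_21 lead to a conflict.
So p_12 must be the other value — set p_12 = false.
From the singleton clause (p_13), p_13 = true.
From the singleton clause (!p_23), p_23 = false.
From the singleton clause (!p_33), p_33 = false.
From the singleton clause (!p_43), p_43 = false.
Try p_21 = true.
From the singleton clause (!p_31), p_31 = false.
From the singleton clause (p_32), p_32 = true.
From the singleton clause (!p_41), p_41 = false.
From the singleton clause (p_42), p_42 = true.
Now (!p_42) is unsatisfied and unit — conflict.
So p_21 must be the other value — set p_21 = false.
From the singleton clause (p_22), p_22 = true.
From the singleton clause (!p_32), p_32 = false.
From the singleton clause (p_31), p_31 = true.
From the singleton clause (!p_41), p_41 = false.
From the singleton clause (p_42), p_42 = true.
Now (!p_42) is unsatisfied and unit — conflict.
Both values of p_21 lead to a conflict.
Both values of p_12 lead to a conflict.
So p_11 must be the other value — set p_11 = true.
From the singleton clause (!p_21), p_21 = false.
From the singleton clause (!p_31), p_31 = false.
From the singleton clause (!p_41), p_41 = false.
Try p_22 = true.
From the singleton clause (!p_12), p_12 = false.
From the singleton clause (!p_32), p_32 = false.
From the singleton clause (p_33), p_33 = true.
From the singleton clause (!p_42), p_42 = false.
From the singleton clause (p_43), p_43 = true.
Now (!p_43) is unsatisfied and unit — conflict.
So p_22 must be the other value — set p_22 = false.
From the singleton clause (p_23), p_23 = true.
From the singleton clause (!p_13), p_13 = false.
From the singleton clause (!p_33), p_33 = false.
From the singleton clause (p_32), p_32 = true.
From the singleton clause (!p_12), p_12 = false.
From the singleton clause (!p_42), p_42 = false.
From the singleton clause (p_43), p_43 = true.
Now (!p_43) is unsatisfied and unit — conflict.
Both values of p_22 lead to a conflict.
Both values of p_11 lead to a conflict.
No assignment satisfies every clause.

No, unsatisfiable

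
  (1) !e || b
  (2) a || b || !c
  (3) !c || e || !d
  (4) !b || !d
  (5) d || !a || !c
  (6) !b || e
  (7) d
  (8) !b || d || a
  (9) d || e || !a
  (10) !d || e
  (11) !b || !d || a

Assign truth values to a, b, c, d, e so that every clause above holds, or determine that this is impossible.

From the singleton clause (d), d = true.
From the singleton clause (!b), b = false.
From the singleton clause (!e), e = false.
But (e) is also a unit clause — contradiction.

UNSATISFIABLE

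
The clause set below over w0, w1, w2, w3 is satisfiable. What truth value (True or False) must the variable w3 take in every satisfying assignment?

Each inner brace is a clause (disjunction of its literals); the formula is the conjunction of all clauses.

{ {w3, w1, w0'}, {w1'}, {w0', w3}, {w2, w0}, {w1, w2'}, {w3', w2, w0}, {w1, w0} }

True

Suppose w3 = 0.
The clause (w1') is unit, so w1 = 0.
The clause (w0') is unit, so w0 = 0.
But (w0) is also a unit clause — contradiction.
So every satisfying assignment has w3 = True.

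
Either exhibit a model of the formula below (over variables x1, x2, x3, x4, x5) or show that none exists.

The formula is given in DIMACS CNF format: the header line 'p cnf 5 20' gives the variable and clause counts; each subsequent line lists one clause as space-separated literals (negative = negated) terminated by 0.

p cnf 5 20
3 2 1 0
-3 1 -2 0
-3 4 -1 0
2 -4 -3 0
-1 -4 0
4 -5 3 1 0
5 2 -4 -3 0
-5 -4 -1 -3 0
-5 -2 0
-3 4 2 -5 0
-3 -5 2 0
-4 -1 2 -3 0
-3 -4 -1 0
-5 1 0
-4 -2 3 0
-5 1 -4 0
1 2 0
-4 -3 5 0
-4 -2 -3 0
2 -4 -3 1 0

Suppose x1 = True.
Unit clause (¬x4) forces x4 = False.
Unit clause (¬x3) forces x3 = False.
Suppose x5 = False.
All clauses hold; x2 can take either value.

x1=True, x2=False, x3=False, x4=False, x5=False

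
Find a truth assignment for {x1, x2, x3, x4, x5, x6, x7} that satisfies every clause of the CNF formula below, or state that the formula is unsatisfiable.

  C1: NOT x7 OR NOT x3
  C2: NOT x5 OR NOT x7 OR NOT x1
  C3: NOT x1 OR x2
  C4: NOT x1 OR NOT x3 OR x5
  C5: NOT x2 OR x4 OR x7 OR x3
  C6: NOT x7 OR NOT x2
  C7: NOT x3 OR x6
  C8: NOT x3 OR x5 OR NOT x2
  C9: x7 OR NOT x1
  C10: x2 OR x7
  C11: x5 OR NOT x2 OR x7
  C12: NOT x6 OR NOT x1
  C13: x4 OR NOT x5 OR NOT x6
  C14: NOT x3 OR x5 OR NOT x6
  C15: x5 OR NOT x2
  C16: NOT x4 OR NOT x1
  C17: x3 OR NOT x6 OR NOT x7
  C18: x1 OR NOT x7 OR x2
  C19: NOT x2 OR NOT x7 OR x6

Try x7 = false.
Unit clause (NOT x1) forces x1 = false.
Unit clause (x2) forces x2 = true.
Unit clause (x5) forces x5 = true.
Try x4 = true.
Try x3 = false.
Every clause is now satisfied; x6 is unconstrained.

x1=false; x2=true; x3=false; x4=true; x5=true; x6=true; x7=false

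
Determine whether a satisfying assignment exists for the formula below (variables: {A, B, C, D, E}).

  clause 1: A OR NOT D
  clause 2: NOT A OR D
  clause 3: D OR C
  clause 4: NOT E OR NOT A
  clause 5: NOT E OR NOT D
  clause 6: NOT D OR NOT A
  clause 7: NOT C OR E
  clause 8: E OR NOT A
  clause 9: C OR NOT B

Satisfiable

Branch on A: set A = false.
(NOT D) alone gives D = false.
(C) alone gives C = true.
(E) alone gives E = true.
All clauses hold; B can take either value.
A satisfying assignment: A=false,  B=true,  C=true,  D=false,  E=true.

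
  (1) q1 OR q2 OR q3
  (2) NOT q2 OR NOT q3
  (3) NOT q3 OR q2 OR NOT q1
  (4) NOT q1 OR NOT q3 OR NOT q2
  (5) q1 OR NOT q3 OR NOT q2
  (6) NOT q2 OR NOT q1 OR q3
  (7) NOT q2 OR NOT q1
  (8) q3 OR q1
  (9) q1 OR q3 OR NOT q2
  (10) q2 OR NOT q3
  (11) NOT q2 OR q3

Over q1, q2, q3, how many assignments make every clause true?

There are 2^3 = 8 truth assignments over (q1, q2, q3).
Check each against the 11 clauses (columns in the order q1, q2, q3):
  F F F  ✗ fails (q1 OR q2 OR q3)
  F F T  ✗ fails (q2 OR NOT q3)
  F T F  ✗ fails (q3 OR q1)
  F T T  ✗ fails (NOT q2 OR NOT q3)
  T F F  ✓ satisfies all
  T F T  ✗ fails (NOT q3 OR q2 OR NOT q1)
  T T F  ✗ fails (NOT q2 OR NOT q1 OR q3)
  T T T  ✗ fails (NOT q2 OR NOT q3)
1 of the 8 rows is a model.

1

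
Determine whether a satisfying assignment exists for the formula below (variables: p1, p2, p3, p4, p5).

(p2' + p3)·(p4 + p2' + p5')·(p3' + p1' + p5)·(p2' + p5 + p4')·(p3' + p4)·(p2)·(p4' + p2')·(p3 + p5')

Unit clause (p2) forces p2 = 1.
Unit clause (p3) forces p3 = 1.
Unit clause (p4) forces p4 = 1.
Now (p4') is unsatisfied and unit — conflict.
No assignment satisfies every clause.

Unsatisfiable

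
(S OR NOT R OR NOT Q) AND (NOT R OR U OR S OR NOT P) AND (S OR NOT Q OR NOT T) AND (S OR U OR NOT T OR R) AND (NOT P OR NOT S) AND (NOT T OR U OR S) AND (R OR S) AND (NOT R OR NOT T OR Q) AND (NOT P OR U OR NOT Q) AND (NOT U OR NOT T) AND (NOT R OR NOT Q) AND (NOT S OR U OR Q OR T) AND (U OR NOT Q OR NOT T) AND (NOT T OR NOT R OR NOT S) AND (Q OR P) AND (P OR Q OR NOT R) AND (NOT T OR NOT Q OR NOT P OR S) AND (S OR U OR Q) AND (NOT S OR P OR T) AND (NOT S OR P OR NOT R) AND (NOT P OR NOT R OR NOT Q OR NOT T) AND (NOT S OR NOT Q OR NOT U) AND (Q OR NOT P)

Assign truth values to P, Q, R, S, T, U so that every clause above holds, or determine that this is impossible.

UNSATISFIABLE

Try P = false.
The clause (Q) is unit, so Q = true.
The clause (NOT R) is unit, so R = false.
The clause (S) is unit, so S = true.
The clause (T) is unit, so T = true.
The clause (NOT U) is unit, so U = false.
Now (U) is unsatisfied and unit — conflict.
Undo P and try P = true.
The clause (NOT S) is unit, so S = false.
The clause (R) is unit, so R = true.
The clause (NOT Q) is unit, so Q = false.
Now (Q) is unsatisfied and unit — conflict.
Neither P = true nor P = false works.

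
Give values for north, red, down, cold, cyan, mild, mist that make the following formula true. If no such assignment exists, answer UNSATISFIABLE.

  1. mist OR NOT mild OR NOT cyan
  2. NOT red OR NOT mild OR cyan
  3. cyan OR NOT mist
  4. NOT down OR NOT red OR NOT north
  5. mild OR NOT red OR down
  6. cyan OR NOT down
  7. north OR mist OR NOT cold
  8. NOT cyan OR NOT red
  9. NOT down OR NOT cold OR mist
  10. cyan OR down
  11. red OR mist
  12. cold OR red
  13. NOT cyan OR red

Branch on cyan: set cyan = true.
From the singleton clause (NOT red), red = false.
That conflicts with the unit clause (red).
Backtrack on cyan: now try cyan = false.
From the singleton clause (NOT mist), mist = false.
From the singleton clause (NOT down), down = false.
That conflicts with the unit clause (down).
Either choice for cyan ends in contradiction.

UNSATISFIABLE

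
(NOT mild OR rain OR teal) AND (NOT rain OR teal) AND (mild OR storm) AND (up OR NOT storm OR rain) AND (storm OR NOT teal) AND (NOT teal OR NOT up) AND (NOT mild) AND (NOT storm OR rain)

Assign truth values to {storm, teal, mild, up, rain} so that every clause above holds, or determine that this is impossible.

storm: true; teal: true; mild: false; up: false; rain: true

Unit clause (NOT mild) forces mild = false.
Unit clause (storm) forces storm = true.
Unit clause (rain) forces rain = true.
Unit clause (teal) forces teal = true.
Unit clause (NOT up) forces up = false.
This assignment satisfies each clause.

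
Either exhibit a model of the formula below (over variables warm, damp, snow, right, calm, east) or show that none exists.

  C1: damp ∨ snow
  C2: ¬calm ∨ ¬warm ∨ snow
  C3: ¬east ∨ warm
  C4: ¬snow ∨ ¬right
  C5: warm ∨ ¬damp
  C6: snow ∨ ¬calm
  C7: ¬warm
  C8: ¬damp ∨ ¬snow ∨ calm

warm=False, damp=False, snow=True, right=False, calm=False, east=False

The clause (¬warm) is unit, so warm = False.
The clause (¬east) is unit, so east = False.
The clause (¬damp) is unit, so damp = False.
The clause (snow) is unit, so snow = True.
The clause (¬right) is unit, so right = False.
No clause remains; calm is free.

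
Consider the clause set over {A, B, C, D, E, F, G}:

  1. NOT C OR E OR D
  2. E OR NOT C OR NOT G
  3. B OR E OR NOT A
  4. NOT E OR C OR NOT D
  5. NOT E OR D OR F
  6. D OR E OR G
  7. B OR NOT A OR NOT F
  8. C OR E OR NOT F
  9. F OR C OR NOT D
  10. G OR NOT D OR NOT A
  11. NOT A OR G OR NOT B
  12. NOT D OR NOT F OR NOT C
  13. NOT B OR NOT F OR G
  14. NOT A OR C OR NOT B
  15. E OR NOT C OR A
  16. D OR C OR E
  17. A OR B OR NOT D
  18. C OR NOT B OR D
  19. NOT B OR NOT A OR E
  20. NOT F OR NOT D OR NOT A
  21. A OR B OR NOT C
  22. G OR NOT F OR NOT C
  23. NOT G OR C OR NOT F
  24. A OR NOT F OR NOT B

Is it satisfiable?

Satisfiable

Case C = true:
Case E = true:
Case D = true:
Unit clause (NOT F) forces F = false.
Case G = true:
Case A = true:
Every clause is now satisfied; B is unconstrained.
A satisfying assignment: A: true,  B: false,  C: true,  D: true,  E: true,  F: false,  G: true.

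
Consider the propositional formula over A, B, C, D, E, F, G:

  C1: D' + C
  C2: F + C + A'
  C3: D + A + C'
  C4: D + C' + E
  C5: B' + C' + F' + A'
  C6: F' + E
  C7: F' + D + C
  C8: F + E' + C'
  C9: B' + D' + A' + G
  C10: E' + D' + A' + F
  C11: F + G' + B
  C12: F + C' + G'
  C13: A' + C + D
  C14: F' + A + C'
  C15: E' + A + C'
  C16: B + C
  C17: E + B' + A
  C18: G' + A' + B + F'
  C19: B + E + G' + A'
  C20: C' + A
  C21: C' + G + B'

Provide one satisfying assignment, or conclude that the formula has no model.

A ↦ 1, B ↦ 0, C ↦ 1, D ↦ 1, E ↦ 0, F ↦ 0, G ↦ 0

Case D = 1:
The clause (C) is unit, so C = 1.
The clause (A) is unit, so A = 1.
Case B = 0:
Case F = 0:
The clause (E') is unit, so E = 0.
The clause (G') is unit, so G = 0.
All clauses are satisfied.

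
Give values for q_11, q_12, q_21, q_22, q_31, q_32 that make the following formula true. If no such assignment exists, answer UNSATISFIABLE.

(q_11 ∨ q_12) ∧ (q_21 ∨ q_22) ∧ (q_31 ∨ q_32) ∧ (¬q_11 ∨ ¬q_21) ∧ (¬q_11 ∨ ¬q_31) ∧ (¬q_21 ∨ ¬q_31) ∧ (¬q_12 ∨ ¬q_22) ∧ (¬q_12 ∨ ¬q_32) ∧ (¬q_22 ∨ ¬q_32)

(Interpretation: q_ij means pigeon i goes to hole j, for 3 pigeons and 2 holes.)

UNSATISFIABLE

Branch on q_11: set q_11 = True.
Unit clause (¬q_21) forces q_21 = False.
Unit clause (q_22) forces q_22 = True.
Unit clause (¬q_31) forces q_31 = False.
Unit clause (q_32) forces q_32 = True.
But (¬q_32) is also a unit clause — contradiction.
Undo q_11 and try q_11 = False.
Unit clause (q_12) forces q_12 = True.
Unit clause (¬q_22) forces q_22 = False.
Unit clause (q_21) forces q_21 = True.
Unit clause (¬q_31) forces q_31 = False.
Unit clause (q_32) forces q_32 = True.
But (¬q_32) is also a unit clause — contradiction.
Neither q_11 = True nor q_11 = False works.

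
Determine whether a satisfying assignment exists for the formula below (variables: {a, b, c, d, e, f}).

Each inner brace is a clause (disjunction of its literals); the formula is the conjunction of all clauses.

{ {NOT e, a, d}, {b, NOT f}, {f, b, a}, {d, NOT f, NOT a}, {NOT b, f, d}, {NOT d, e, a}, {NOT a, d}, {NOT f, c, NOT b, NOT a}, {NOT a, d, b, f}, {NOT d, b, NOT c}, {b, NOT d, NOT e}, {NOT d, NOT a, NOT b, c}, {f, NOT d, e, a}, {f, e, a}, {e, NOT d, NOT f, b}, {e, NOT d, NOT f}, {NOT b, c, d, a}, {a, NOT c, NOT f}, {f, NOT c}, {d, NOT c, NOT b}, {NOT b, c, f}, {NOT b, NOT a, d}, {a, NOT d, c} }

Branch on b: set b = true.
Branch on f: set f = true.
Branch on d: set d = true.
Unit clause (e) forces e = true.
Branch on c: set c = true.
Unit clause (a) forces a = true.
Every clause now holds.
A satisfying assignment: a=true; b=true; c=true; d=true; e=true; f=true.

Yes, satisfiable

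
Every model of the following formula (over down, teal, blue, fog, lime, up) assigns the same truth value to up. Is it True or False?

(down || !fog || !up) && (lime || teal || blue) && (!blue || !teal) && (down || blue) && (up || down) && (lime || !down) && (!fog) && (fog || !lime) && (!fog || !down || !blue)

True

Suppose up = false.
(down) alone gives down = true.
(lime) alone gives lime = true.
(!fog) alone gives fog = false.
Now (fog) is unsatisfied and unit — conflict.
So every satisfying assignment has up = True.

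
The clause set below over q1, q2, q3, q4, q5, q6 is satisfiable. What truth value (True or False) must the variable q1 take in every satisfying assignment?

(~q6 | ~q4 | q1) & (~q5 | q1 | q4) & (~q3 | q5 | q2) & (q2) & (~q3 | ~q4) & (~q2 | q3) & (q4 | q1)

True

Suppose q1 = 0.
The clause (q2) is unit, so q2 = 1.
The clause (q3) is unit, so q3 = 1.
The clause (~q4) is unit, so q4 = 0.
Now (q4) is unsatisfied and unit — conflict.
So every satisfying assignment has q1 = True.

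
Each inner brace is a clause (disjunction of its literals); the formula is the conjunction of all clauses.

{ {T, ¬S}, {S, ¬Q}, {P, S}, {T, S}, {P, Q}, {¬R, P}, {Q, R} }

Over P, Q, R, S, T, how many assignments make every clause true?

There are 2^5 = 32 truth assignments over (P, Q, R, S, T).
Split on S. With S = True, the clauses containing S are satisfied and ¬S drops from the rest; 4 of the 2^4 = 16 assignments to the other variables satisfy what remains.
With S = False, by the same count on the reduced clause set, 1 assignment works.
Total: 4 + 1 = 5.

5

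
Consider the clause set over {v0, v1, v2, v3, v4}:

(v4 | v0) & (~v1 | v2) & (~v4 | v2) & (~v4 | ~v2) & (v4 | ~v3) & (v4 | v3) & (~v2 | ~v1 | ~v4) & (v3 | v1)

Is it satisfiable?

Suppose v4 = 1.
The clause (v2) is unit, so v2 = 1.
But (~v2) is also a unit clause — contradiction.
That branch fails; take v4 = 0 instead.
The clause (v0) is unit, so v0 = 1.
The clause (~v3) is unit, so v3 = 0.
But (v3) is also a unit clause — contradiction.
Either choice for v4 ends in contradiction.
No assignment satisfies every clause.

No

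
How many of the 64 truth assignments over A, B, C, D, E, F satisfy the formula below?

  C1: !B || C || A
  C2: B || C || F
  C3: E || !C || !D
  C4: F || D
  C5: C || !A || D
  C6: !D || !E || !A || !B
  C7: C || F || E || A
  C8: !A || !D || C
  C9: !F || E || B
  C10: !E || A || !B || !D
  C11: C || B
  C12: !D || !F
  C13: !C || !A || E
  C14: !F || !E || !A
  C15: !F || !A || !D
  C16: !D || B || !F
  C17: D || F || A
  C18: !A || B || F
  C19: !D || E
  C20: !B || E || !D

4

There are 2^6 = 64 truth assignments over (A, B, C, D, E, F).
Split on E. With E = true, the clauses containing E are satisfied and !E drops from the rest; 3 of the 2^5 = 32 assignments to the other variables satisfy what remains.
With E = false, by the same count on the reduced clause set, 1 assignment works.
Total: 3 + 1 = 4.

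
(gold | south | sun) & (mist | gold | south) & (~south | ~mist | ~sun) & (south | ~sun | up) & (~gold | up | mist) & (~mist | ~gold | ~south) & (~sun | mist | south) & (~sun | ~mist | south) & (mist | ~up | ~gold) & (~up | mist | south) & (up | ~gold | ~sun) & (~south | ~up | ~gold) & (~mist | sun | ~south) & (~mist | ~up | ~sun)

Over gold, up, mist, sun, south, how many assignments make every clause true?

There are 2^5 = 32 truth assignments over (gold, up, mist, sun, south).
Split on mist. With mist = 1, the clauses containing mist are satisfied and ~mist drops from the rest; 2 of the 2^4 = 16 assignments to the other variables satisfy what remains.
With mist = 0, by the same count on the reduced clause set, 4 assignments work.
(One model: gold=F, up=F, mist=F, sun=F, south=T.)
Total: 2 + 4 = 6.

6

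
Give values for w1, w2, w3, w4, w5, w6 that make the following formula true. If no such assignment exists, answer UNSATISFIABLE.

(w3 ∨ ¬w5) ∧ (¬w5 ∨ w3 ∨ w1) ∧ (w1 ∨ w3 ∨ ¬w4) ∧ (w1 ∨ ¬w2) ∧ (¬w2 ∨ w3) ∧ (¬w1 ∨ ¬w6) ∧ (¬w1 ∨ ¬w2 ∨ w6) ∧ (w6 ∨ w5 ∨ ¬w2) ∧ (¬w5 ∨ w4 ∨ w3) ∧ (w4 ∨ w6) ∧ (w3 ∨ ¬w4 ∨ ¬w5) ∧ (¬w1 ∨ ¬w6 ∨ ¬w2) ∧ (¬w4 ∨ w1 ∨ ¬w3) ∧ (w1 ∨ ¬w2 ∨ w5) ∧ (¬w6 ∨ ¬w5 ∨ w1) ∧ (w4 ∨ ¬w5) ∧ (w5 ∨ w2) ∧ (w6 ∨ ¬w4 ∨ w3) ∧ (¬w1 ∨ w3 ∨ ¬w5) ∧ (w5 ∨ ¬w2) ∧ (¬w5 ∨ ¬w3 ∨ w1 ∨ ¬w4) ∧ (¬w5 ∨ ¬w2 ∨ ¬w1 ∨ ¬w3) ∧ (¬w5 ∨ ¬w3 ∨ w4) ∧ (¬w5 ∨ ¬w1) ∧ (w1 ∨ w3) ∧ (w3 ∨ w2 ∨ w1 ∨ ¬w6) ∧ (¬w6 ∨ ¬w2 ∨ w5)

UNSATISFIABLE

Suppose w3 = True.
Suppose w1 = True.
The clause (¬w6) is unit, so w6 = False.
The clause (¬w2) is unit, so w2 = False.
The clause (w4) is unit, so w4 = True.
The clause (w5) is unit, so w5 = True.
But (¬w5) is also a unit clause — contradiction.
Undo w1 and try w1 = False.
The clause (¬w2) is unit, so w2 = False.
The clause (¬w4) is unit, so w4 = False.
The clause (w6) is unit, so w6 = True.
The clause (¬w5) is unit, so w5 = False.
But (w5) is also a unit clause — contradiction.
Both values of w1 lead to a conflict.
Undo w3 and try w3 = False.
The clause (¬w5) is unit, so w5 = False.
The clause (¬w2) is unit, so w2 = False.
But (w2) is also a unit clause — contradiction.
Both values of w3 lead to a conflict.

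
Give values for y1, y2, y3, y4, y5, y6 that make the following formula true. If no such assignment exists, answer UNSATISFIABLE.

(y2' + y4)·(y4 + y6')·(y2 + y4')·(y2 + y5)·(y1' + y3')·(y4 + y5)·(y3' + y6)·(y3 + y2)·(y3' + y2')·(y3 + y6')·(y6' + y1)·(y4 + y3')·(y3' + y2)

Suppose y2 = 1.
(y4) alone gives y4 = 1.
(y3') alone gives y3 = 0.
(y6') alone gives y6 = 0.
Every clause is now satisfied; y1, y5 are unconstrained.

y1: 0, y2: 1, y3: 0, y4: 1, y5: 1, y6: 0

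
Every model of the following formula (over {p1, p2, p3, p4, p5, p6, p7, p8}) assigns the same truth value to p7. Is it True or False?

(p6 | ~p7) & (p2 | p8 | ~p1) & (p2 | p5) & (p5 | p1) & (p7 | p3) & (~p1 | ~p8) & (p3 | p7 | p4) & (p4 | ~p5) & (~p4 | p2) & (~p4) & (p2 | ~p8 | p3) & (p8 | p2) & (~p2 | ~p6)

False

Suppose p7 = 1.
The clause (p6) is unit, so p6 = 1.
The clause (~p4) is unit, so p4 = 0.
The clause (~p5) is unit, so p5 = 0.
The clause (p2) is unit, so p2 = 1.
That conflicts with the unit clause (~p2).
So every satisfying assignment has p7 = False.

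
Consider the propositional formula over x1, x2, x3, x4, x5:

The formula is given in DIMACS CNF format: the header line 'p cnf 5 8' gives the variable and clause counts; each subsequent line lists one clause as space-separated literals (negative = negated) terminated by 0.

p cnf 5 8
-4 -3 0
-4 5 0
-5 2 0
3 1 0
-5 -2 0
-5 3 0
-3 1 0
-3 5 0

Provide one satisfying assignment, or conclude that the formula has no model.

x1: True; x2: False; x3: False; x4: False; x5: False

Suppose x4 = False.
Suppose x5 = False.
From the singleton clause (¬x3), x3 = False.
From the singleton clause (x1), x1 = True.
All clauses hold; x2 can take either value.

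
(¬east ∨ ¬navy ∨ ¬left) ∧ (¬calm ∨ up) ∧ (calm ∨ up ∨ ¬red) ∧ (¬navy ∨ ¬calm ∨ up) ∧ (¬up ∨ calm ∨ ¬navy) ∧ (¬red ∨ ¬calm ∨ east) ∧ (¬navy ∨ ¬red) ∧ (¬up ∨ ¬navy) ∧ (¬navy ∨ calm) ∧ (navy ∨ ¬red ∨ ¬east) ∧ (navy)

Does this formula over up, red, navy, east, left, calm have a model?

Unsatisfiable

(navy) alone gives navy = True.
(¬red) alone gives red = False.
(¬up) alone gives up = False.
(¬calm) alone gives calm = False.
Now (calm) is unsatisfied and unit — conflict.
No assignment satisfies every clause.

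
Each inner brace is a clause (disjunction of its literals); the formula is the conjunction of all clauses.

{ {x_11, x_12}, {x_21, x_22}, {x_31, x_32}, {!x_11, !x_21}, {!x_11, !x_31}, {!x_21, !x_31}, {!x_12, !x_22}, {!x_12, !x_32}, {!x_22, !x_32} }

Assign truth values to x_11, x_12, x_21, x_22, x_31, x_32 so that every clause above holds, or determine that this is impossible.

Branch on x_11: set x_11 = true.
From the singleton clause (!x_21), x_21 = false.
From the singleton clause (x_22), x_22 = true.
From the singleton clause (!x_31), x_31 = false.
From the singleton clause (x_32), x_32 = true.
Now (!x_32) is unsatisfied and unit — conflict.
Backtrack on x_11: now try x_11 = false.
From the singleton clause (x_12), x_12 = true.
From the singleton clause (!x_22), x_22 = false.
From the singleton clause (x_21), x_21 = true.
From the singleton clause (!x_31), x_31 = false.
From the singleton clause (x_32), x_32 = true.
Now (!x_32) is unsatisfied and unit — conflict.
Neither x_11 = true nor x_11 = false works.

UNSATISFIABLE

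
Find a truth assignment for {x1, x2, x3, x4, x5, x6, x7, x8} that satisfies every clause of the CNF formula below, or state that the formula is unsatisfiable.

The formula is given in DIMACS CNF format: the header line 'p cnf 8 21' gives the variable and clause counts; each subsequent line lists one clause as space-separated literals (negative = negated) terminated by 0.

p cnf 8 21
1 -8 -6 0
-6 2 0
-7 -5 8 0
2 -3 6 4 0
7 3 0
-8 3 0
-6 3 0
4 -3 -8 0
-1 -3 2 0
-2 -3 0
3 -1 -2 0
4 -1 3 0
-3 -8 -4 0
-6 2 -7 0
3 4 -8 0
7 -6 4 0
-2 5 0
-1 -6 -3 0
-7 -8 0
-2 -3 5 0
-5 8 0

x1: False; x2: False; x3: False; x4: True; x5: False; x6: False; x7: True; x8: False

Case x6 = False:
Case x7 = True:
Unit clause (¬x8) forces x8 = False.
Unit clause (¬x5) forces x5 = False.
Unit clause (¬x2) forces x2 = False.
Case x3 = False:
Case x4 = True:
Every clause is now satisfied; x1 is unconstrained.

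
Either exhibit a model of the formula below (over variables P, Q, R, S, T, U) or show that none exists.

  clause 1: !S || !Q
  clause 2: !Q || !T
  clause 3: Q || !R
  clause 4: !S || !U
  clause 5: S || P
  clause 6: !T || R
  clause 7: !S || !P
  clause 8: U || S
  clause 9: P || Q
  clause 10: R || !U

Try S = false.
(P) alone gives P = true.
(U) alone gives U = true.
(R) alone gives R = true.
(Q) alone gives Q = true.
(!T) alone gives T = false.
This assignment satisfies each clause.

P ↦ true,  Q ↦ true,  R ↦ true,  S ↦ false,  T ↦ false,  U ↦ true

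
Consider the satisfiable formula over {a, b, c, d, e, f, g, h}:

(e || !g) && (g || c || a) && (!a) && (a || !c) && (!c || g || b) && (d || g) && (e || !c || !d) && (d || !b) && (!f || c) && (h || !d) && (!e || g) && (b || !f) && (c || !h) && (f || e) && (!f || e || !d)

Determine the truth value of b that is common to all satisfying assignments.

Suppose b = true.
From the singleton clause (!a), a = false.
From the singleton clause (!c), c = false.
From the singleton clause (g), g = true.
From the singleton clause (e), e = true.
From the singleton clause (d), d = true.
From the singleton clause (!f), f = false.
From the singleton clause (h), h = true.
But (!h) is also a unit clause — contradiction.
So every satisfying assignment has b = False.

False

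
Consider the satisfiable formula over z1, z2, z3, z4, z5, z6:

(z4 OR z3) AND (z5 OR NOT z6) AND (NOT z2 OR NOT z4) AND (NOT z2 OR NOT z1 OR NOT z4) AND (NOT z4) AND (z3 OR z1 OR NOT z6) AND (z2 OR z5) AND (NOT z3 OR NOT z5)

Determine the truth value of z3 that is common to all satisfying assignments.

True

Suppose z3 = false.
The clause (z4) is unit, so z4 = true.
But (NOT z4) is also a unit clause — contradiction.
So every satisfying assignment has z3 = True.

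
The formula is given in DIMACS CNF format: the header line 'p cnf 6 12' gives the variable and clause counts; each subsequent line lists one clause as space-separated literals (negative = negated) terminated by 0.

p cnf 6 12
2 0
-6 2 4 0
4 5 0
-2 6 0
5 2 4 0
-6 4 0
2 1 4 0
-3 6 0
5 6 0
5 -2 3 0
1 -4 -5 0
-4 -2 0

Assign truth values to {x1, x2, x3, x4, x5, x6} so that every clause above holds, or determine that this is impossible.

The clause (x2) is unit, so x2 = True.
The clause (x6) is unit, so x6 = True.
The clause (x4) is unit, so x4 = True.
That conflicts with the unit clause (¬x4).

UNSATISFIABLE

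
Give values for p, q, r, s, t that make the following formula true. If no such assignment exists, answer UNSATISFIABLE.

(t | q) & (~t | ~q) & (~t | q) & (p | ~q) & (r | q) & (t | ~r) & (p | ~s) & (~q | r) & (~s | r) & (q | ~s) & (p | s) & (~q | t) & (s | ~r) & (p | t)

UNSATISFIABLE

Suppose t = 1.
Unit clause (~q) forces q = 0.
But (q) is also a unit clause — contradiction.
Undo t and try t = 0.
Unit clause (q) forces q = 1.
But (~q) is also a unit clause — contradiction.
Neither t = 1 nor t = 0 works.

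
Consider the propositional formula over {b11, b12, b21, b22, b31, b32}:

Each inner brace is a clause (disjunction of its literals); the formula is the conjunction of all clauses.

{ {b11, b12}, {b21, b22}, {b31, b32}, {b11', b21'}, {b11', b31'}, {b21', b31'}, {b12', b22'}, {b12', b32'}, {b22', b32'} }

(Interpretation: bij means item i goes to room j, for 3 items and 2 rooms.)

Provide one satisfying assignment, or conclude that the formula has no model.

UNSATISFIABLE

Suppose b11 = 1.
Unit clause (b21') forces b21 = 0.
Unit clause (b22) forces b22 = 1.
Unit clause (b31') forces b31 = 0.
Unit clause (b32) forces b32 = 1.
But (b32') is also a unit clause — contradiction.
Undo b11 and try b11 = 0.
Unit clause (b12) forces b12 = 1.
Unit clause (b22') forces b22 = 0.
Unit clause (b21) forces b21 = 1.
Unit clause (b31') forces b31 = 0.
Unit clause (b32) forces b32 = 1.
But (b32') is also a unit clause — contradiction.
Both values of b11 lead to a conflict.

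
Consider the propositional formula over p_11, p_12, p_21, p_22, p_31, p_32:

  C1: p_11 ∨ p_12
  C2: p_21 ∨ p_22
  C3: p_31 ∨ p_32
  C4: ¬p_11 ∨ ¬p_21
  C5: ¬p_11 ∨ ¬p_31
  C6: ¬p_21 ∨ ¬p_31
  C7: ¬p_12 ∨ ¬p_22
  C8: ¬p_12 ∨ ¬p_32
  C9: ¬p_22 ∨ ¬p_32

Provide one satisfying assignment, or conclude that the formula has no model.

Branch on p_11: set p_11 = True.
Unit clause (¬p_21) forces p_21 = False.
Unit clause (p_22) forces p_22 = True.
Unit clause (¬p_31) forces p_31 = False.
Unit clause (p_32) forces p_32 = True.
But (¬p_32) is also a unit clause — contradiction.
Undo p_11 and try p_11 = False.
Unit clause (p_12) forces p_12 = True.
Unit clause (¬p_22) forces p_22 = False.
Unit clause (p_21) forces p_21 = True.
Unit clause (¬p_31) forces p_31 = False.
Unit clause (p_32) forces p_32 = True.
But (¬p_32) is also a unit clause — contradiction.
Both values of p_11 lead to a conflict.

UNSATISFIABLE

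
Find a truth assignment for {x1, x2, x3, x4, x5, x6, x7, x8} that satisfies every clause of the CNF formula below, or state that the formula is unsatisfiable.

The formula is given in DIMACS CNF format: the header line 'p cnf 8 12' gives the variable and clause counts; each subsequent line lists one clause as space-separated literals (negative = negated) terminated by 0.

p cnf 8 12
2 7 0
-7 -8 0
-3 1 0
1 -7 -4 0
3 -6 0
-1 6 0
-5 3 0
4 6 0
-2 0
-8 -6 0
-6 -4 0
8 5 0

Unit clause (¬x2) forces x2 = False.
Unit clause (x7) forces x7 = True.
Unit clause (¬x8) forces x8 = False.
Unit clause (x5) forces x5 = True.
Unit clause (x3) forces x3 = True.
Unit clause (x1) forces x1 = True.
Unit clause (x6) forces x6 = True.
Unit clause (¬x4) forces x4 = False.
All clauses are satisfied.

x1: True,  x2: False,  x3: True,  x4: False,  x5: True,  x6: True,  x7: True,  x8: False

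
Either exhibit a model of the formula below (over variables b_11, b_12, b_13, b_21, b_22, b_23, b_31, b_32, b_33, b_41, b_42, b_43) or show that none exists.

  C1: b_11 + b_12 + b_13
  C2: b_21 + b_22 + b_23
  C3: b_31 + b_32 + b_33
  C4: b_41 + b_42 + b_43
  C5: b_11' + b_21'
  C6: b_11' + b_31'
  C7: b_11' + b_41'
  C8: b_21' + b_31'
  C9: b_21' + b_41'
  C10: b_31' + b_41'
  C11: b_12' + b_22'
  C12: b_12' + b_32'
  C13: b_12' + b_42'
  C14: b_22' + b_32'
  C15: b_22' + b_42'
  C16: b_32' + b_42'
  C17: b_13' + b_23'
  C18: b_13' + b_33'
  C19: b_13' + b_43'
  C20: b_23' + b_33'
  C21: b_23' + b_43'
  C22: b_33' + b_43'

UNSATISFIABLE

Branch on b_11: set b_11 = 0.
Branch on b_12: set b_12 = 1.
The clause (b_22') is unit, so b_22 = 0.
The clause (b_32') is unit, so b_32 = 0.
The clause (b_42') is unit, so b_42 = 0.
Branch on b_21: set b_21 = 1.
The clause (b_31') is unit, so b_31 = 0.
The clause (b_33) is unit, so b_33 = 1.
The clause (b_41') is unit, so b_41 = 0.
The clause (b_43) is unit, so b_43 = 1.
But (b_43') is also a unit clause — contradiction.
That branch fails; take b_21 = 0 instead.
The clause (b_23) is unit, so b_23 = 1.
The clause (b_13') is unit, so b_13 = 0.
The clause (b_33') is unit, so b_33 = 0.
The clause (b_31) is unit, so b_31 = 1.
The clause (b_41') is unit, so b_41 = 0.
The clause (b_43) is unit, so b_43 = 1.
But (b_43') is also a unit clause — contradiction.
Neither b_21 = 1 nor b_21 = 0 works.
That branch fails; take b_12 = 0 instead.
The clause (b_13) is unit, so b_13 = 1.
The clause (b_23') is unit, so b_23 = 0.
The clause (b_33') is unit, so b_33 = 0.
The clause (b_43') is unit, so b_43 = 0.
Branch on b_21: set b_21 = 1.
The clause (b_31') is unit, so b_31 = 0.
The clause (b_32) is unit, so b_32 = 1.
The clause (b_41') is unit, so b_41 = 0.
The clause (b_42) is unit, so b_42 = 1.
But (b_42') is also a unit clause — contradiction.
That branch fails; take b_21 = 0 instead.
The clause (b_22) is unit, so b_22 = 1.
The clause (b_32') is unit, so b_32 = 0.
The clause (b_31) is unit, so b_31 = 1.
The clause (b_41') is unit, so b_41 = 0.
The clause (b_42) is unit, so b_42 = 1.
But (b_42') is also a unit clause — contradiction.
Neither b_21 = 1 nor b_21 = 0 works.
Neither b_12 = 1 nor b_12 = 0 works.
That branch fails; take b_11 = 1 instead.
The clause (b_21') is unit, so b_21 = 0.
The clause (b_31') is unit, so b_31 = 0.
The clause (b_41') is unit, so b_41 = 0.
Branch on b_22: set b_22 = 1.
The clause (b_12') is unit, so b_12 = 0.
The clause (b_32') is unit, so b_32 = 0.
The clause (b_33) is unit, so b_33 = 1.
The clause (b_42') is unit, so b_42 = 0.
The clause (b_43) is unit, so b_43 = 1.
But (b_43') is also a unit clause — contradiction.
That branch fails; take b_22 = 0 instead.
The clause (b_23) is unit, so b_23 = 1.
The clause (b_13') is unit, so b_13 = 0.
The clause (b_33') is unit, so b_33 = 0.
The clause (b_32) is unit, so b_32 = 1.
The clause (b_12') is unit, so b_12 = 0.
The clause (b_42') is unit, so b_42 = 0.
The clause (b_43) is unit, so b_43 = 1.
But (b_43') is also a unit clause — contradiction.
Neither b_22 = 1 nor b_22 = 0 works.
Neither b_11 = 1 nor b_11 = 0 works.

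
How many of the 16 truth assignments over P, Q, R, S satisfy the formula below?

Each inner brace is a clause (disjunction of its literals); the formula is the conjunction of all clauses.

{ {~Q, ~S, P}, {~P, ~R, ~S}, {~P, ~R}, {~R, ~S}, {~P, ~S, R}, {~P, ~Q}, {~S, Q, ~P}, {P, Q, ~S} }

5

There are 2^4 = 16 truth assignments over (P, Q, R, S).
Split on R. With R = 1, the clauses containing R are satisfied and ~R drops from the rest; 2 of the 2^3 = 8 assignments to the other variables satisfy what remains.
With R = 0, by the same count on the reduced clause set, 3 assignments work.
(One model: P=F, Q=F, R=F, S=F.)
Total: 2 + 3 = 5.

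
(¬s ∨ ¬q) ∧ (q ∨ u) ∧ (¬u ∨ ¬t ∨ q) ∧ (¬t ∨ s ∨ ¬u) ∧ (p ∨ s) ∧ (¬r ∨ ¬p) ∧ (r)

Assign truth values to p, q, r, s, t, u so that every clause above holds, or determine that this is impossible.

(r) alone gives r = True.
(¬p) alone gives p = False.
(s) alone gives s = True.
(¬q) alone gives q = False.
(u) alone gives u = True.
(¬t) alone gives t = False.
Every clause now holds.

p: False,  q: False,  r: True,  s: True,  t: False,  u: True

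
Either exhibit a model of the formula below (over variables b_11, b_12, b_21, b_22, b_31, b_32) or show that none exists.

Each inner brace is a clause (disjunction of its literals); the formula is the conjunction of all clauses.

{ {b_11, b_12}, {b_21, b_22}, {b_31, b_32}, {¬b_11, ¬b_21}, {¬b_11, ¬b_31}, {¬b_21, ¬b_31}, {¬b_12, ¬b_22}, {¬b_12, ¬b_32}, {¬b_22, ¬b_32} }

Try b_11 = True.
(¬b_21) alone gives b_21 = False.
(b_22) alone gives b_22 = True.
(¬b_31) alone gives b_31 = False.
(b_32) alone gives b_32 = True.
But (¬b_32) is also a unit clause — contradiction.
Backtrack on b_11: now try b_11 = False.
(b_12) alone gives b_12 = True.
(¬b_22) alone gives b_22 = False.
(b_21) alone gives b_21 = True.
(¬b_31) alone gives b_31 = False.
(b_32) alone gives b_32 = True.
But (¬b_32) is also a unit clause — contradiction.
Both values of b_11 lead to a conflict.

UNSATISFIABLE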